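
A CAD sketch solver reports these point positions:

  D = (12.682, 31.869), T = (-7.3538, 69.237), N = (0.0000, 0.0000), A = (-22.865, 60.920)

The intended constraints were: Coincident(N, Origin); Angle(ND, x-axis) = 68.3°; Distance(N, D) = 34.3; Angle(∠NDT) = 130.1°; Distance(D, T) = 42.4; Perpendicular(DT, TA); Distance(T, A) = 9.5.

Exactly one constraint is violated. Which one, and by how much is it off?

Distance(T, A) = 9.5 — off by 8.10.

N = (0.00, 0.00) ✓; ND at 68.30° ✓; |ND| = 34.30 ✓; ∠NDT = 130.1° ✓; |DT| = 42.40 ✓; ∠(DT, TA) = 90.00° ✓; |TA| = 17.60 ✗.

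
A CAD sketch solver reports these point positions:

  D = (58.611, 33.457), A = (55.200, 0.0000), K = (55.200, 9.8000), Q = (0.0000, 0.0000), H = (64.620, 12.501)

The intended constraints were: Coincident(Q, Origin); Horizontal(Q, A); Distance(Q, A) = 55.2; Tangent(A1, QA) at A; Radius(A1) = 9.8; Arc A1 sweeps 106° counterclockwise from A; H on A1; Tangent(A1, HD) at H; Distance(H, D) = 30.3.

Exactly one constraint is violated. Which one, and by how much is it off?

Distance(H, D) = 30.3 — off by 8.50.

Q = (0.00, 0.00) ✓; Q.y = 0.00, A.y = 0.00 ✓; |QA| = 55.20 ✓; ∠(KA, AQ) = 90.00° ✓; |KA| = 9.800 ✓; bearing(K→H) − bearing(K→A) = 106.0° ✓; |KH| = 9.800 ✓; ∠(KH, HD) = 90.00° ✓; |HD| = 21.80 ✗.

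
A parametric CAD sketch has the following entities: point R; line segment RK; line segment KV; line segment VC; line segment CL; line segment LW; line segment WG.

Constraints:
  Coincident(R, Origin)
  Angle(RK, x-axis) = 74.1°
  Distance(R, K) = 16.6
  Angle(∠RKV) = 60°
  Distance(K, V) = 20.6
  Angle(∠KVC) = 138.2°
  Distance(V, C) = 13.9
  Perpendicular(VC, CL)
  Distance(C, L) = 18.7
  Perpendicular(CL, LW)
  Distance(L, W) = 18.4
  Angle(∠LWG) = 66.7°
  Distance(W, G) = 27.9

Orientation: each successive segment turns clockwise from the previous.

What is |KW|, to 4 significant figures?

11.94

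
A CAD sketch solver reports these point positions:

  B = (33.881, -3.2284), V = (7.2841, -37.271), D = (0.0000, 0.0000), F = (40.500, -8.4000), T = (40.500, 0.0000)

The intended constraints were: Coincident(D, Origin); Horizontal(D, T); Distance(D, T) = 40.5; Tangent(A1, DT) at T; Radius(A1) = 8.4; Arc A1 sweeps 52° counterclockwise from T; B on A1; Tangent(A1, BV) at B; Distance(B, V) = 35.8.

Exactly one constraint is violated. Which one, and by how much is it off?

Distance(B, V) = 35.8 — off by 7.40.

D = (0.00, 0.00) ✓; D.y = 0.00, T.y = 0.00 ✓; |DT| = 40.50 ✓; ∠(FT, TD) = 90.00° ✓; |FT| = 8.400 ✓; bearing(F→B) − bearing(F→T) = 52.00° ✓; |FB| = 8.400 ✓; ∠(FB, BV) = 90.00° ✓; |BV| = 43.20 ✗.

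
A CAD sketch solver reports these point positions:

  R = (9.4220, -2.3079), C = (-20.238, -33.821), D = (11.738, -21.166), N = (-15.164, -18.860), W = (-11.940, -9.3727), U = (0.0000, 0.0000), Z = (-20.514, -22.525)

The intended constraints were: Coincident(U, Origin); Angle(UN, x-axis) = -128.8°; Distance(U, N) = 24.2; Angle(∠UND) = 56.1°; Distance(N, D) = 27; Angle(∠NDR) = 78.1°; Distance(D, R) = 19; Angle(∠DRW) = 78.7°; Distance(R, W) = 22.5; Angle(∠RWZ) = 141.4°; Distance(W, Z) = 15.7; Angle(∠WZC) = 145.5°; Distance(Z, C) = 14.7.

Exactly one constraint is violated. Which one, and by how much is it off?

Distance(Z, C) = 14.7 — off by 3.40.

U = (0.00, 0.00) ✓; UN at -128.8° ✓; |UN| = 24.20 ✓; ∠UND = 56.10° ✓; |ND| = 27.00 ✓; ∠NDR = 78.10° ✓; |DR| = 19.00 ✓; ∠DRW = 78.70° ✓; |RW| = 22.50 ✓; ∠RWZ = 141.4° ✓; |WZ| = 15.70 ✓; ∠WZC = 145.5° ✓; |ZC| = 11.30 ✗.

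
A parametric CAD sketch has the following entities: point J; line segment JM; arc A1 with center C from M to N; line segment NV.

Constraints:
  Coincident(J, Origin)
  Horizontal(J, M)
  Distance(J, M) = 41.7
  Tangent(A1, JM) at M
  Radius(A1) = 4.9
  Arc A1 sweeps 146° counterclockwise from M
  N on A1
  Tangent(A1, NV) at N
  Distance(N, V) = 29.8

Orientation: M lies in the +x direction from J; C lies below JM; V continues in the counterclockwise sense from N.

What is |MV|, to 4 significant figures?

33.75

J is at the origin; JM is horizontal with |JM| = 41.7 and M on the +x side, so M = (41.70, 0.000). A1 meets JM tangentially, so CM is at right angles to JM, so C = M + (0, -4.9) = (41.70, -4.900). On A1, M sits at bearing 90° from C; a 146° counterclockwise sweep puts N at bearing 236°, so N = C + 4.9·(cos 236°, sin 236°) = (38.96, -8.962). Since A1 is tangent to NV there, CN ⟂ NV, so NV runs along (−sin 236°, cos 236°); with |NV| = 29.8, V = (63.67, -25.63). Then |MV| = |V − M| = 33.75.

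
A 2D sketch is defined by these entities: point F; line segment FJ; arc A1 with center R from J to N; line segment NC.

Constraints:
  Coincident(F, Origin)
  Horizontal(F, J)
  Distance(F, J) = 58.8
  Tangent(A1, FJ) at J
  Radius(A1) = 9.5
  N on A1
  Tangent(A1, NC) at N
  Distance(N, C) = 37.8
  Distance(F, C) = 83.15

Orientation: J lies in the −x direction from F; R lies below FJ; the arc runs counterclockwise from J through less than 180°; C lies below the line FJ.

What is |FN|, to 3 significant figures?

69.0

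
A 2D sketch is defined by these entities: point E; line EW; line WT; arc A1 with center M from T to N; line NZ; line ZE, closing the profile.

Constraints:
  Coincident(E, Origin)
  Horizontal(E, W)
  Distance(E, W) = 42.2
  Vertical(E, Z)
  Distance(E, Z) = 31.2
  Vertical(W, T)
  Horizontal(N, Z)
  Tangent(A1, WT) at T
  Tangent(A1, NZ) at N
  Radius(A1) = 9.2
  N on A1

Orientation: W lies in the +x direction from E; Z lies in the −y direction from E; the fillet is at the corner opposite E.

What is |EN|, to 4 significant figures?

45.41

E is at the origin; EW is horizontal with |EW| = 42.2 and W on the +x side, so W = (42.20, 0.000). EZ is vertical with |EZ| = 31.2 and Z on the −y side, so Z = (0.000, -31.20). The virtual corner opposite E is at (42.20, -31.20). Tangency of A1 to WT means the radius MT is perpendicular to WT and the tangent condition forces MN to be normal to NZ, with radius 9.2, so the center M sits 9.2 in from both sides at M = (33.00, -22.00). That places the tangent points at T = (42.20, -22.00) on WT and N = (33.00, -31.20) on NZ. Then |EN| = |N − E| = 45.41.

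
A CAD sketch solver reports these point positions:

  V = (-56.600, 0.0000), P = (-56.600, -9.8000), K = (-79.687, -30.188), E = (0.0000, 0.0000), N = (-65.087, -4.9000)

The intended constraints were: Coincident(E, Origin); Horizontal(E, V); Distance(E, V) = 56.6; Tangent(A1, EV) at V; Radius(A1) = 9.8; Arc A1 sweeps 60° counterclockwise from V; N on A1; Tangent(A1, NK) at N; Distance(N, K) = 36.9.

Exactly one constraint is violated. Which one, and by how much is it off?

Distance(N, K) = 36.9 — off by 7.70.

E = (0.00, 0.00) ✓; E.y = 0.00, V.y = 0.00 ✓; |EV| = 56.60 ✓; ∠(PV, VE) = 90.00° ✓; |PV| = 9.800 ✓; bearing(P→N) − bearing(P→V) = 60.00° ✓; |PN| = 9.800 ✓; ∠(PN, NK) = 90.00° ✓; |NK| = 29.20 ✗.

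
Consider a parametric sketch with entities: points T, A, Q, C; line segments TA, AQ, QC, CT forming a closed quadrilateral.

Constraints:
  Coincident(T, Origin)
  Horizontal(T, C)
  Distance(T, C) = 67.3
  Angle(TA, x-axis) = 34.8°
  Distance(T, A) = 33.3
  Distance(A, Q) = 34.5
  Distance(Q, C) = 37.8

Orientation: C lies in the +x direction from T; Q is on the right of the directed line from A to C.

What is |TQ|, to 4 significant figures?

35.96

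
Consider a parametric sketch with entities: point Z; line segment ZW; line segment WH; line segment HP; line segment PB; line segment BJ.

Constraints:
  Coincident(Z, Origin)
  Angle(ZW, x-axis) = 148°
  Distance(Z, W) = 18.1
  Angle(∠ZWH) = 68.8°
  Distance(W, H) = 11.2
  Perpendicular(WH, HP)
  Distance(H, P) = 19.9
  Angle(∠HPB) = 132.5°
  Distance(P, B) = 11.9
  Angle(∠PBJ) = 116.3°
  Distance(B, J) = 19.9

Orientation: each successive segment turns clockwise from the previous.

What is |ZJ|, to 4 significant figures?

23.00

∠HPB = 132.5° gives PB at -100.7° from the x-axis; with |PB| = 11.9, B = (3.330, -11.33). ∠PBJ = 116.3° gives BJ at -164.4° from the x-axis; with |BJ| = 19.9, J = (-15.84, -16.68). Then |ZJ| = |J − Z| = 23.00.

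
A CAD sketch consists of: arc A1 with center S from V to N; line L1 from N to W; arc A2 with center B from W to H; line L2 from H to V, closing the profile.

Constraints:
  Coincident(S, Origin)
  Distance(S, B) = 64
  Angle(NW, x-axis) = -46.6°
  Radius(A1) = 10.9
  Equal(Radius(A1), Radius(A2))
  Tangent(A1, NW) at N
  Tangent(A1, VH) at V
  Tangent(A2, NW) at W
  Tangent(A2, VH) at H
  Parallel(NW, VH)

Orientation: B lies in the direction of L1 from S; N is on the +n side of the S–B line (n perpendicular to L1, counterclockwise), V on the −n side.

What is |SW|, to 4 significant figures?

64.92

The slot axis is L1's direction at -46.6°, so u = (cos -46.6°, sin -46.6°) = (0.6871, -0.7266) and n = (−sin -46.6°, cos -46.6°) = (0.7266, 0.6871). S is at the origin and B lies 64.0 along u from S, so B = 64.0·u = (43.97, -46.50). Tangency of A1 to both parallel lines with radius 10.9 puts N and V at S ± 10.9·n: N = (7.920, 7.489), V = (-7.920, -7.489). Equal radii place W and H the same way about B: W = B + 10.9·n = (51.89, -39.01), H = B − 10.9·n = (36.05, -53.99). Then |SW| = |W − S| = 64.92.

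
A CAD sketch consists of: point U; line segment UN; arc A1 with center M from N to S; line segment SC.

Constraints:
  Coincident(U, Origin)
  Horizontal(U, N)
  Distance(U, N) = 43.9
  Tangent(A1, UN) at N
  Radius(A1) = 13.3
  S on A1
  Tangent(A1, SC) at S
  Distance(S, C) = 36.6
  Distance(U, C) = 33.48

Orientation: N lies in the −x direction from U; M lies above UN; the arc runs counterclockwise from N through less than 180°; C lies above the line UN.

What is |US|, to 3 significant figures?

34.2

U is at the origin; UN is horizontal with |UN| = 43.9 and N on the −x side, so N = (-43.9, 0.00). The tangent condition forces MN to be normal to UN, so M = N + (0, 13.3) = (-43.9, 13.3). Since MS ⟂ SC (tangency), |MC| = √(13.3² + 36.6²) = 38.9 regardless of where S sits on A1. So C lies on both circle(U, 33.48) and circle(M, 38.9); the above-UN intersection is C = (-9.76, 32.0). S is the foot of the tangent from C: S = (-33.9, 4.52).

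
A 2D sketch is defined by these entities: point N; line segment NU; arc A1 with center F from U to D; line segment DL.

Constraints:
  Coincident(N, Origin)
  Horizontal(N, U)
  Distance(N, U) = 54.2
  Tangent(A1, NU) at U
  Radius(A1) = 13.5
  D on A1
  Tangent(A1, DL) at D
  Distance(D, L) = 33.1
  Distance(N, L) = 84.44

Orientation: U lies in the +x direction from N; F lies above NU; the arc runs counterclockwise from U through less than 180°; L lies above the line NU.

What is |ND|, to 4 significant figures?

68.63

Checks: |NU| = 54.20 ✓; |FD| = 13.50 ✓; ∠(FD, DL) = 90.00° ✓; |DL| = 33.10 ✓; |NL| = 84.44 ✓.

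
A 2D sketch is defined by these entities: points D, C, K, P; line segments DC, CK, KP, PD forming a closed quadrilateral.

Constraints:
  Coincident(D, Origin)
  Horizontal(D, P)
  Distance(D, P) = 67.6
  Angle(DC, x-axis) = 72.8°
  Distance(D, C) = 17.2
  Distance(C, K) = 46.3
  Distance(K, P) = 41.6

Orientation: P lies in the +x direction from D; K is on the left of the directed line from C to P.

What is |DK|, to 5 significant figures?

59.272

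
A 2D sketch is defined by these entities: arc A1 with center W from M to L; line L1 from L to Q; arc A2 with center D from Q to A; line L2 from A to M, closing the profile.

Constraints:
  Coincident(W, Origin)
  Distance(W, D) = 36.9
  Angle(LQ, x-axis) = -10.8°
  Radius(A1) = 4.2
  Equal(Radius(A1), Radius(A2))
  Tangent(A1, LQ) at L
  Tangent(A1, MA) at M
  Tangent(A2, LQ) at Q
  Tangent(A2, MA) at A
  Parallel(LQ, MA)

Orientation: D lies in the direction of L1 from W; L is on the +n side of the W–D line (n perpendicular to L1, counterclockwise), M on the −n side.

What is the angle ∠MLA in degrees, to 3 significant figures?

77.2°

The slot axis is L1's direction at -10.8°, so u = (cos -10.8°, sin -10.8°) = (0.982, -0.187) and n = (−sin -10.8°, cos -10.8°) = (0.187, 0.982). W is at the origin and D lies 36.9 along u from W, so D = 36.9·u = (36.2, -6.91). Tangency of A1 to both parallel lines with radius 4.2 puts L and M at W ± 4.2·n: L = (0.787, 4.13), M = (-0.787, -4.13). Equal radii place Q and A the same way about D: Q = D + 4.2·n = (37.0, -2.79), A = D − 4.2·n = (35.5, -11.0). Then cos ∠MLA = LM·LA / (|LM||LA|), giving 77.2°.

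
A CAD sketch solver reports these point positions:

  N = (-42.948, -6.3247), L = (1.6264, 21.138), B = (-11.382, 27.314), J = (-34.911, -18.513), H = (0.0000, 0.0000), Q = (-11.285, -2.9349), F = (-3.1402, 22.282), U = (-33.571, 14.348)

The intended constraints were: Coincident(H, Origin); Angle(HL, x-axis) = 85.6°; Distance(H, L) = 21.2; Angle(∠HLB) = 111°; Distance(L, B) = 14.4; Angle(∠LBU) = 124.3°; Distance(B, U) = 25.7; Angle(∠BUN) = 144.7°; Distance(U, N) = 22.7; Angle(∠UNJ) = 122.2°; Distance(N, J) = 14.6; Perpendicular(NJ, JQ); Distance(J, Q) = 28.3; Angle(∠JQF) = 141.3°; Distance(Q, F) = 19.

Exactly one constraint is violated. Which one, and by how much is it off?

Distance(Q, F) = 19 — off by 7.50.

H = (0.00, 0.00) ✓; HL at 85.60° ✓; |HL| = 21.20 ✓; ∠HLB = 111.0° ✓; |LB| = 14.40 ✓; ∠LBU = 124.3° ✓; |BU| = 25.70 ✓; ∠BUN = 144.7° ✓; |UN| = 22.70 ✓; ∠UNJ = 122.2° ✓; |NJ| = 14.60 ✓; ∠(NJ, JQ) = 90.00° ✓; |JQ| = 28.30 ✓; ∠JQF = 141.3° ✓; |QF| = 26.50 ✗.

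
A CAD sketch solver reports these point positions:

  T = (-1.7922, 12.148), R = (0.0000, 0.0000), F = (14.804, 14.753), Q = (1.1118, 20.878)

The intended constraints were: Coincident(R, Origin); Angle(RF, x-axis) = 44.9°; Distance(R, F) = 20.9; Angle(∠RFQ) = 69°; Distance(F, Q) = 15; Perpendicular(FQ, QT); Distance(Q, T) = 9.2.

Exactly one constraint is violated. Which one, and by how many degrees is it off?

Perpendicular(FQ, QT) — off by 5.70°.

R = (0.00, 0.00) ✓; RF at 44.90° ✓; |RF| = 20.90 ✓; ∠RFQ = 69.00° ✓; |FQ| = 15.00 ✓; ∠(FQ, QT) = 95.70° ✗; |QT| = 9.200 ✓.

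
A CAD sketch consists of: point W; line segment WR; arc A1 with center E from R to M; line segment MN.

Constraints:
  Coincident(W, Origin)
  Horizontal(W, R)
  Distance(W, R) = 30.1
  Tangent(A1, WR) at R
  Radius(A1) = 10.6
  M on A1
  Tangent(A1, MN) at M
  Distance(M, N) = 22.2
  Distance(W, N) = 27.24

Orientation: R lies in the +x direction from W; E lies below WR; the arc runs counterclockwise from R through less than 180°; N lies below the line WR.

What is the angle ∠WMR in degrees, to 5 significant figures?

133.86°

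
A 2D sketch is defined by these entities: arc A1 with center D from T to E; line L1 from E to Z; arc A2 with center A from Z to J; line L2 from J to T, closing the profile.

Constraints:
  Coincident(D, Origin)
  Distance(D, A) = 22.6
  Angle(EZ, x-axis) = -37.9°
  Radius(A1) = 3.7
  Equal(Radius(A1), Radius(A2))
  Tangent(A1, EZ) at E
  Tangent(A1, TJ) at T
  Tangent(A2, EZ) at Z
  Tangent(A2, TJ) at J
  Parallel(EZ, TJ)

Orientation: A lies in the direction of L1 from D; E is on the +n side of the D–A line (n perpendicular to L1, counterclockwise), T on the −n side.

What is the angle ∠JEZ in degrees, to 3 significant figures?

18.1°

Tangency of A1 to both parallel lines with radius 3.7 puts E and T at D ± 3.7·n: E = (2.27, 2.92), T = (-2.27, -2.92). Equal radii place Z and J the same way about A: Z = A + 3.7·n = (20.1, -11.0), J = A − 3.7·n = (15.6, -16.8). Then cos ∠JEZ = EJ·EZ / (|EJ||EZ|), giving 18.1°.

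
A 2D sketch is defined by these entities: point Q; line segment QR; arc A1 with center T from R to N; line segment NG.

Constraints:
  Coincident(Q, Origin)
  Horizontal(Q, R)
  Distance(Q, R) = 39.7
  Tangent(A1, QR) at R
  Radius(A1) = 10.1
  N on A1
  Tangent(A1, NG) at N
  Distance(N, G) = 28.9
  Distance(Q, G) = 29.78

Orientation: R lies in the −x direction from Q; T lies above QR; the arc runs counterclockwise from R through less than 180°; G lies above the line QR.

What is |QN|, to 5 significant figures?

32.030

Checks: |TN| = 10.10 ✓; ∠(TN, NG) = 90.00° ✓; |NG| = 28.90 ✓; |QG| = 29.78 ✓.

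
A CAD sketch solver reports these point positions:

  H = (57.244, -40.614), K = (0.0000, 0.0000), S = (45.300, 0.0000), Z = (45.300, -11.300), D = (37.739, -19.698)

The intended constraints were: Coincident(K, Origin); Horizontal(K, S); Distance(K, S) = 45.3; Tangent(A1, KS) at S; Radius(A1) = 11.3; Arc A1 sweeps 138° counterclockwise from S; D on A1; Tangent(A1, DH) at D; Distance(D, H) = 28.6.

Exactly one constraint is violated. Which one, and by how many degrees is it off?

Tangent(A1, DH) at D — off by 5.00°.

K = (0.00, 0.00) ✓; K.y = 0.00, S.y = 0.00 ✓; |KS| = 45.30 ✓; ∠(ZS, SK) = 90.00° ✓; |ZS| = 11.30 ✓; bearing(Z→D) − bearing(Z→S) = 138.0° ✓; |ZD| = 11.30 ✓; ∠(ZD, DH) = 95.00° ✗; |DH| = 28.60 ✓.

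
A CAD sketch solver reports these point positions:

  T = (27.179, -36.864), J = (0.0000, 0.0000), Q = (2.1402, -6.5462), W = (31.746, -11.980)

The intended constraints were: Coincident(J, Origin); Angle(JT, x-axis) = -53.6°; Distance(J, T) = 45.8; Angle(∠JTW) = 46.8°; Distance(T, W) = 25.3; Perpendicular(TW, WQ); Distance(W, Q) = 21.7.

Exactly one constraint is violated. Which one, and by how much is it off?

Distance(W, Q) = 21.7 — off by 8.40.

J = (0.00, 0.00) ✓; JT at -53.60° ✓; |JT| = 45.80 ✓; ∠JTW = 46.80° ✓; |TW| = 25.30 ✓; ∠(TW, WQ) = 90.00° ✓; |WQ| = 30.10 ✗.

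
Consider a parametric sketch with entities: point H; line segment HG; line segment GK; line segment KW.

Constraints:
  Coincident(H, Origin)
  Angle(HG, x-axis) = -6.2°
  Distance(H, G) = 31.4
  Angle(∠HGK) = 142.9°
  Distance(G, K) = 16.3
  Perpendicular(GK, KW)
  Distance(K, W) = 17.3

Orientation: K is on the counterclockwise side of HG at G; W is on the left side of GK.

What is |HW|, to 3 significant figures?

41.4

H is at the origin; HG runs at -6.2° with length 31.4, so G = 31.4·(cos -6.2°, sin -6.2°) = (31.2, -3.39). ∠HGK = 142.9°, so GK runs at -6.2° + (180° − 142.9°) = 30.9° from the x-axis; with |GK| = 16.3, K = G + 16.3·(cos 30.9°, sin 30.9°) = (45.2, 4.98). GK ⟂ KW; with |KW| = 17.3 on the left of GK, W = K + 17.3·(-0.514, 0.858) = (36.3, 19.8). Then |HW| = |W − H| = 41.4.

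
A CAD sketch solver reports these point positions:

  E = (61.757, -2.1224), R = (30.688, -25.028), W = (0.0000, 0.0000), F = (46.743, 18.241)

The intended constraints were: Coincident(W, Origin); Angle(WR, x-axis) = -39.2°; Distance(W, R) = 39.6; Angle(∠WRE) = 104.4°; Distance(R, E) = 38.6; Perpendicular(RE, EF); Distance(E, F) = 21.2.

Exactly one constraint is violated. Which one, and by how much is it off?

Distance(E, F) = 21.2 — off by 4.10.

W = (0.00, 0.00) ✓; WR at -39.20° ✓; |WR| = 39.60 ✓; ∠WRE = 104.4° ✓; |RE| = 38.60 ✓; ∠(RE, EF) = 90.00° ✓; |EF| = 25.30 ✗.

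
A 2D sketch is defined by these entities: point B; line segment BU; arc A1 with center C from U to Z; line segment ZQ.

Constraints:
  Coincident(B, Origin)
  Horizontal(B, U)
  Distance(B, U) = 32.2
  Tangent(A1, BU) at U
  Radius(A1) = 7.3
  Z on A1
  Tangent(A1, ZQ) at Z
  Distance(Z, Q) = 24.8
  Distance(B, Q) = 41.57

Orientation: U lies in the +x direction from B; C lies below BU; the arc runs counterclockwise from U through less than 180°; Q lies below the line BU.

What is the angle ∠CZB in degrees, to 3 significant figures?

160°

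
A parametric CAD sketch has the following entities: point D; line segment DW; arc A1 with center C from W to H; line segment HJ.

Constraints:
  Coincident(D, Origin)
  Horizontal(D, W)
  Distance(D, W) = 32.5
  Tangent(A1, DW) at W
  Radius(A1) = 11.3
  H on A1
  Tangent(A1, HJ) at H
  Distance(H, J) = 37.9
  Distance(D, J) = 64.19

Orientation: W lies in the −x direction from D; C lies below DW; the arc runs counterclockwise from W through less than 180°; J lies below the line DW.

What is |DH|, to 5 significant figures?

45.467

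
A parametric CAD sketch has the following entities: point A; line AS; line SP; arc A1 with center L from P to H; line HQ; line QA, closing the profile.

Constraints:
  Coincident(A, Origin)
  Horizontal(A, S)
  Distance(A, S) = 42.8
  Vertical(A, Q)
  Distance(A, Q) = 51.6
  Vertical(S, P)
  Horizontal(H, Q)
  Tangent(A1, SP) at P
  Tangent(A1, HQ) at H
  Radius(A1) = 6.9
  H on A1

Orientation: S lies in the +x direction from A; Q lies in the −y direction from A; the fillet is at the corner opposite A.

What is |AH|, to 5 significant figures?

62.860

A is at the origin; A and S share the same y with |AS| = 42.8 and S on the +x side, so S = (42.800, 0.0000). A and Q share the same x with |AQ| = 51.6 and Q on the −y side, so Q = (0.0000, -51.600). The virtual corner opposite A is at (42.800, -51.600). Tangency of A1 to SP means the radius LP is perpendicular to SP and since A1 is tangent to HQ there, LH ⟂ HQ, with radius 6.9, so the center L sits 6.9 in from both sides at L = (35.900, -44.700). That places the tangent points at P = (42.800, -44.700) on SP and H = (35.900, -51.600) on HQ. Then |AH| = |H − A| = 62.860.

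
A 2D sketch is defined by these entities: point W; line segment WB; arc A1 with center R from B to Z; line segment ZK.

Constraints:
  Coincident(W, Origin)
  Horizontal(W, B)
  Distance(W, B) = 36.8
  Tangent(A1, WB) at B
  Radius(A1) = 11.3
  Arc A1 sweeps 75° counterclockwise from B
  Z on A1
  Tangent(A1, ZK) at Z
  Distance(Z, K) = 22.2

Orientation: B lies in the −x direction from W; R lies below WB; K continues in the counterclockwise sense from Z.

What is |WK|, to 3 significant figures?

61.2

W is at the origin; W and B share the same y with |WB| = 36.8 and B on the −x side, so B = (-36.8, 0.00). Since A1 is tangent to WB there, RB ⟂ WB, so R = B + (0, -11.3) = (-36.8, -11.3). On A1, B sits at bearing 90° from R; a 75° counterclockwise sweep puts Z at bearing 165°, so Z = R + 11.3·(cos 165°, sin 165°) = (-47.7, -8.38). The tangent condition forces RZ to be normal to ZK, so ZK runs along (−sin 165°, cos 165°); with |ZK| = 22.2, K = (-53.5, -29.8). Then |WK| = |K − W| = 61.2.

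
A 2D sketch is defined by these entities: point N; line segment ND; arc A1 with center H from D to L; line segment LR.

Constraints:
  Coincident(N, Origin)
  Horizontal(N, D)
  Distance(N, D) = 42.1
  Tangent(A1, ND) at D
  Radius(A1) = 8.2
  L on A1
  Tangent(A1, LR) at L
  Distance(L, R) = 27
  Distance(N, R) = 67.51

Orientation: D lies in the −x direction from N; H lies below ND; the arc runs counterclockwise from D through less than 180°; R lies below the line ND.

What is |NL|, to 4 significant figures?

49.78

N is at the origin; N and D share the same y with |ND| = 42.1 and D on the −x side, so D = (-42.10, 0.000). The tangent condition forces HD to be normal to ND, so H = D + (0, -8.2) = (-42.10, -8.200). Since HL ⟂ LR (tangency), |HR| = √(8.2² + 27.0²) = 28.22 regardless of where L sits on A1. So R lies on both circle(N, 67.51) and circle(H, 28.22); the below-ND intersection is R = (-60.81, -29.32). L is the foot of the tangent from R: L = (-49.55, -4.782).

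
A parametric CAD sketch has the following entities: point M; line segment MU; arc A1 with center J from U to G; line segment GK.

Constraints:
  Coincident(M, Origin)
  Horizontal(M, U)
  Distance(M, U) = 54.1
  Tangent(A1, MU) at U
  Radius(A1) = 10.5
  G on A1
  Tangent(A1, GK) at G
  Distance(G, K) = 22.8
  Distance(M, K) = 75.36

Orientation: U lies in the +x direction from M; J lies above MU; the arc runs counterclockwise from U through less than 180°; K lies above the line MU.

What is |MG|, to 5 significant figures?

64.968

Checks: |JG| = 10.50 ✓; ∠(JG, GK) = 90.00° ✓; |GK| = 22.80 ✓; |MK| = 75.36 ✓.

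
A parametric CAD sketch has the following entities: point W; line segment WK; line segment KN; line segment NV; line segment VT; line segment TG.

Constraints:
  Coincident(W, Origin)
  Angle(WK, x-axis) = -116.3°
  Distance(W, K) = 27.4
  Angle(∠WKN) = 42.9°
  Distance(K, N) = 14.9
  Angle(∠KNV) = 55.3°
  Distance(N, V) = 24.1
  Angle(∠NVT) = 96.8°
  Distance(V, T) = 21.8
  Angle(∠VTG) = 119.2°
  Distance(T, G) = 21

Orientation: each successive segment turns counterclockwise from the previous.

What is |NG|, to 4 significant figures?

35.34

∠NVT = 96.8° gives VT at -131.3° from the x-axis; with |VT| = 21.8, T = (-32.46, -22.00). ∠VTG = 119.2° gives TG at -70.50° from the x-axis; with |TG| = 21.0, G = (-25.45, -41.80). Then |NG| = |G − N| = 35.34.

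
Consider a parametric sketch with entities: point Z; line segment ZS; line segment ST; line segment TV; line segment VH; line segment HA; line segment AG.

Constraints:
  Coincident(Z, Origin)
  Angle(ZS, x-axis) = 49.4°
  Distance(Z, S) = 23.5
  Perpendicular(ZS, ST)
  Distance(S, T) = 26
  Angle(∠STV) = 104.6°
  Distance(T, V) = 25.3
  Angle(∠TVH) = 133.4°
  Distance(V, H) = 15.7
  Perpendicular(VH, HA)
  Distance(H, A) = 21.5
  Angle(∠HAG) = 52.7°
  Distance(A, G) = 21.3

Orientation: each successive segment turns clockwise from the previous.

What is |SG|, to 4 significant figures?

31.93

VH is perpendicular to HA, so HA runs at 107.4°; with |HA| = 21.5, A = (2.533, -5.996). ∠HAG = 52.7° gives AG at -19.90° from the x-axis; with |AG| = 21.3, G = (22.56, -13.25). Then |SG| = |G − S| = 31.93.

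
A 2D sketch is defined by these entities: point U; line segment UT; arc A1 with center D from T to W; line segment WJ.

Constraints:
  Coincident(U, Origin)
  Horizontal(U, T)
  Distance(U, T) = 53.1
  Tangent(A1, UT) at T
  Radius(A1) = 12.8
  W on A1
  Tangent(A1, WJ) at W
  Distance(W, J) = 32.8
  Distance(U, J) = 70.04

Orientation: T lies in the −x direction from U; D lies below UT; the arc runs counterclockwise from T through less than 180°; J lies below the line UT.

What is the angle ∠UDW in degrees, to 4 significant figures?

168.9°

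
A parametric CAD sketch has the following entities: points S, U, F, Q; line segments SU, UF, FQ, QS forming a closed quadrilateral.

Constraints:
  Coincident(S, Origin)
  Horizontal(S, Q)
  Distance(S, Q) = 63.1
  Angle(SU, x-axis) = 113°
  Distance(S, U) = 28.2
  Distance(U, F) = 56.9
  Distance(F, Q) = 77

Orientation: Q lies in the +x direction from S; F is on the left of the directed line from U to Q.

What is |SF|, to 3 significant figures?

73.3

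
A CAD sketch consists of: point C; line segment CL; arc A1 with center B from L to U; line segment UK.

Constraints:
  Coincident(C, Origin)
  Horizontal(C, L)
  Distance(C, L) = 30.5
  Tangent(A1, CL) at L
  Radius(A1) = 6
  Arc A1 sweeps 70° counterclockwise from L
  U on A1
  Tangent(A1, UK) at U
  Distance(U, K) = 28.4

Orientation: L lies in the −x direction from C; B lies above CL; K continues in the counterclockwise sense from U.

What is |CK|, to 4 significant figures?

34.18

C is at the origin; CL is horizontal with |CL| = 30.5 and L on the −x side, so L = (-30.50, 0.000). The tangent condition forces BL to be normal to CL, so B = L + (0, 6) = (-30.50, 6.000). On A1, L sits at bearing -90° from B; a 70° counterclockwise sweep puts U at bearing -20°, so U = B + 6.0·(cos -20°, sin -20°) = (-24.86, 3.948). A1 meets UK tangentially, so BU is at right angles to UK, so UK runs along (−sin -20°, cos -20°); with |UK| = 28.4, K = (-15.15, 30.64). Then |CK| = |K − C| = 34.18.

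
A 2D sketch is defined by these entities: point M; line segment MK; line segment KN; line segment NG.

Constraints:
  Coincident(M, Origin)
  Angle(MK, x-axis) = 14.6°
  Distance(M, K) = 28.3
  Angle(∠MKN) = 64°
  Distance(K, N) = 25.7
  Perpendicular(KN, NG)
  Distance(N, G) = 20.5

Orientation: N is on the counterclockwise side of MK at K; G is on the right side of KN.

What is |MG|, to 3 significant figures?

47.8

∠MKN = 64.0°, so KN runs at 14.6° + (180° − 64.0°) = 131° from the x-axis; with |KN| = 25.7, N = K + 25.7·(cos 131°, sin 131°) = (10.7, 26.6). KN is perpendicular to NG; with |NG| = 20.5 on the right of KN, G = N + 20.5·(0.759, 0.651) = (26.2, 40.0). Then |MG| = |G − M| = 47.8.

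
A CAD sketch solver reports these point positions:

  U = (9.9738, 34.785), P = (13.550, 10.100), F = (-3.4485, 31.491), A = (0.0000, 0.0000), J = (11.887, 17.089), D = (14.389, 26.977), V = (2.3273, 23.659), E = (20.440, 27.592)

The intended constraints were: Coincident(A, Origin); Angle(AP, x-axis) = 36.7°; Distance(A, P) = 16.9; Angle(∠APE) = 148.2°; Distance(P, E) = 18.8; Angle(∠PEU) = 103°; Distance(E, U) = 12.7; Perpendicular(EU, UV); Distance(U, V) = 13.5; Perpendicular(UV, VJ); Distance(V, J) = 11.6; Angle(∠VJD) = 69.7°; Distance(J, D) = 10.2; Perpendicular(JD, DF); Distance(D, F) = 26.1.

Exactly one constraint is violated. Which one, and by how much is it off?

Distance(D, F) = 26.1 — off by 7.70.

A = (0.00, 0.00) ✓; AP at 36.70° ✓; |AP| = 16.90 ✓; ∠APE = 148.2° ✓; |PE| = 18.80 ✓; ∠PEU = 103.0° ✓; |EU| = 12.70 ✓; ∠(EU, UV) = 90.00° ✓; |UV| = 13.50 ✓; ∠(UV, VJ) = 90.00° ✓; |VJ| = 11.60 ✓; ∠VJD = 69.70° ✓; |JD| = 10.20 ✓; ∠(JD, DF) = 90.00° ✓; |DF| = 18.40 ✗.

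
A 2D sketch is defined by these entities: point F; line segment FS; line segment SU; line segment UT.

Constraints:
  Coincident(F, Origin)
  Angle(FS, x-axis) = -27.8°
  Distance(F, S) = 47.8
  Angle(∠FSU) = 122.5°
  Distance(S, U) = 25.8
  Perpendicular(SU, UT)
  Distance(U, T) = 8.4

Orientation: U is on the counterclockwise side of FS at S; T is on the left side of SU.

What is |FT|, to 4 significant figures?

60.57

∠FSU = 122.5°, so SU runs at -27.8° + (180° − 122.5°) = 29.70° from the x-axis; with |SU| = 25.8, U = S + 25.8·(cos 29.70°, sin 29.70°) = (64.69, -9.510). SU ⟂ UT; with |UT| = 8.4 on the left of SU, T = U + 8.4·(-0.4955, 0.8686) = (60.53, -2.214). Then |FT| = |T − F| = 60.57.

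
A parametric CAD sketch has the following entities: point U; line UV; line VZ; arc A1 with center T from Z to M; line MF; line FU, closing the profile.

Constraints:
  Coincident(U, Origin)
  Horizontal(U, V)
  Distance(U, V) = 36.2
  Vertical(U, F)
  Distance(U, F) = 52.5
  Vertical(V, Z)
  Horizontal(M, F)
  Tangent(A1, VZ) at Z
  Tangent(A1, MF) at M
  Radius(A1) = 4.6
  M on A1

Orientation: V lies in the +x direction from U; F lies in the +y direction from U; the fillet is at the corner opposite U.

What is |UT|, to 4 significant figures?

57.38

U and F share the same x with |UF| = 52.5 and F on the +y side, so F = (0.000, 52.50). The virtual corner opposite U is at (36.20, 52.50). Tangency of A1 to VZ means the radius TZ is perpendicular to VZ and tangency of A1 to MF means the radius TM is perpendicular to MF, with radius 4.6, so the center T sits 4.6 in from both sides at T = (31.60, 47.90). Then |UT| = |T − U| = 57.38.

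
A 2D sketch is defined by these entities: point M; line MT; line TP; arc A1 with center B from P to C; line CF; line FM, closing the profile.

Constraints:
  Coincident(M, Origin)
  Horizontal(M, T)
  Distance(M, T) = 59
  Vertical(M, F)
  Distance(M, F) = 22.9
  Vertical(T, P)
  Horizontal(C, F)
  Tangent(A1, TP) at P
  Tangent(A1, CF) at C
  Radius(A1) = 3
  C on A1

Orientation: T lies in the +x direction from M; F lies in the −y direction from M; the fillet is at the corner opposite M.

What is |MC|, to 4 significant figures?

60.50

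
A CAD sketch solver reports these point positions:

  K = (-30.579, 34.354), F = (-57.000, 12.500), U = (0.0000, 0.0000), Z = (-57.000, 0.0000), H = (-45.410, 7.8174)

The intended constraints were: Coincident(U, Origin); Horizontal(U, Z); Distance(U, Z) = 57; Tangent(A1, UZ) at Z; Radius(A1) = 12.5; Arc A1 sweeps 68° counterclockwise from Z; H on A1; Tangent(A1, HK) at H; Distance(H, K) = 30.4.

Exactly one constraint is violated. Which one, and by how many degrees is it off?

Tangent(A1, HK) at H — off by 7.20°.

U = (0.00, 0.00) ✓; U.y = 0.00, Z.y = 0.00 ✓; |UZ| = 57.00 ✓; ∠(FZ, ZU) = 90.00° ✓; |FZ| = 12.50 ✓; bearing(F→H) − bearing(F→Z) = 68.00° ✓; |FH| = 12.50 ✓; ∠(FH, HK) = 97.20° ✗; |HK| = 30.40 ✓.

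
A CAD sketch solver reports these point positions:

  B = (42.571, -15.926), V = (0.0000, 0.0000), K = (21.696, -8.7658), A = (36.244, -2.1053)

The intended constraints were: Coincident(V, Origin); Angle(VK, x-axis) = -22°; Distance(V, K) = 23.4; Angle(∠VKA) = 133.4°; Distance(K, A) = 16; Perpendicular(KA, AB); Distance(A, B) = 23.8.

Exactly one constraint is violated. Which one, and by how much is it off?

Distance(A, B) = 23.8 — off by 8.60.

V = (0.00, 0.00) ✓; VK at -22.00° ✓; |VK| = 23.40 ✓; ∠VKA = 133.4° ✓; |KA| = 16.00 ✓; ∠(KA, AB) = 90.00° ✓; |AB| = 15.20 ✗.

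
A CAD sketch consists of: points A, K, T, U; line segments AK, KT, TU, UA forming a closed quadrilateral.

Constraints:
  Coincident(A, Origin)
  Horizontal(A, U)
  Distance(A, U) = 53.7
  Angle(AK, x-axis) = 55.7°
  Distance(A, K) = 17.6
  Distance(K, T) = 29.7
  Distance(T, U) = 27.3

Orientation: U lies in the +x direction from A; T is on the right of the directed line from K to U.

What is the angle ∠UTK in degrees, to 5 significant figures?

107.99°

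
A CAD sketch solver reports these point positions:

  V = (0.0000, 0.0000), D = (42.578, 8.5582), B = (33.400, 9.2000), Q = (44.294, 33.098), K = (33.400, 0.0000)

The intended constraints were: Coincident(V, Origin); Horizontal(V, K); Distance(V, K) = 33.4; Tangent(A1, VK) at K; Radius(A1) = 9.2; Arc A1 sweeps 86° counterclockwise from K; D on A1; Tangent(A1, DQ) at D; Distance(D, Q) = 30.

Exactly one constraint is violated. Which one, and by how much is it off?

Distance(D, Q) = 30 — off by 5.40.

V = (0.00, 0.00) ✓; V.y = 0.00, K.y = 0.00 ✓; |VK| = 33.40 ✓; ∠(BK, KV) = 90.00° ✓; |BK| = 9.200 ✓; bearing(B→D) − bearing(B→K) = 86.00° ✓; |BD| = 9.200 ✓; ∠(BD, DQ) = 90.00° ✓; |DQ| = 24.60 ✗.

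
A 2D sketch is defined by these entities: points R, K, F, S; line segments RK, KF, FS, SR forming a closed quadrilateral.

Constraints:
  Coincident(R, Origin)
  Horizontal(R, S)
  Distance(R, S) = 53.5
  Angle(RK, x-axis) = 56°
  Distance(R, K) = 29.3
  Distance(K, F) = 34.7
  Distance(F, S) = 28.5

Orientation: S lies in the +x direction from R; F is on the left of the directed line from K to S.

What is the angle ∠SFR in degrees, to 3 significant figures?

66.2°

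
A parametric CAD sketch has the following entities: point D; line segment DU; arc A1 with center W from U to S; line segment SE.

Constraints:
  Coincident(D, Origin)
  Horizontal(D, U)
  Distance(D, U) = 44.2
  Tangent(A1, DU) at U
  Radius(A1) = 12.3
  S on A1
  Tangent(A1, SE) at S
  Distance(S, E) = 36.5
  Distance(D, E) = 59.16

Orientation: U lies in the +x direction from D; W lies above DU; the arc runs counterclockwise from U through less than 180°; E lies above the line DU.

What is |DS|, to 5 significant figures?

57.588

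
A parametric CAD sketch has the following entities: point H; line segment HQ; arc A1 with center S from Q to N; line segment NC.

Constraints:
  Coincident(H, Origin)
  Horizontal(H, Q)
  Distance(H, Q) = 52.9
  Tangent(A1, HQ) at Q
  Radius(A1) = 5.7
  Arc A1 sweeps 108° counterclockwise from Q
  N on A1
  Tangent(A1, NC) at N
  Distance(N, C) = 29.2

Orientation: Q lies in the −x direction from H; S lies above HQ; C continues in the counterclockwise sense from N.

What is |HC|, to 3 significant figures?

66.6

On A1, Q sits at bearing -90° from S; a 108° counterclockwise sweep puts N at bearing 18°, so N = S + 5.7·(cos 18°, sin 18°) = (-47.5, 7.46). Since A1 is tangent to NC there, SN ⟂ NC, so NC runs along (−sin 18°, cos 18°); with |NC| = 29.2, C = (-56.5, 35.2). Then |HC| = |C − H| = 66.6.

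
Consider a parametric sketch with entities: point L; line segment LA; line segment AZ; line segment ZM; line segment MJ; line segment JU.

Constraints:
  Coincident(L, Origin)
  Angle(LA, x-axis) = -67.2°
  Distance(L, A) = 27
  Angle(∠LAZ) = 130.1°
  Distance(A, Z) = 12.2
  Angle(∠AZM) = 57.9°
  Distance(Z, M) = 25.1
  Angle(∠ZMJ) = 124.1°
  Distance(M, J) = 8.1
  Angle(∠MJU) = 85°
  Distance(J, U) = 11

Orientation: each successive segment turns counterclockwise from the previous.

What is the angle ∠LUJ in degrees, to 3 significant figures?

37.9°

L is at the origin; LA runs at -67.2° with length 27.0, so A = (10.5, -24.9). ∠LAZ = 130.1° gives AZ at -17.3° from the x-axis; with |AZ| = 12.2, Z = (22.1, -28.5). ∠AZM = 57.9° gives ZM at 105° from the x-axis; with |ZM| = 25.1, M = (15.7, -4.25). ∠ZMJ = 124.1° gives MJ at 161° from the x-axis; with |MJ| = 8.1, J = (8.05, -1.57). ∠MJU = 85.0° gives JU at -104° from the x-axis; with |JU| = 11.0, U = (5.34, -12.2). Then cos ∠LUJ = UL·UJ / (|UL||UJ|), giving 37.9°.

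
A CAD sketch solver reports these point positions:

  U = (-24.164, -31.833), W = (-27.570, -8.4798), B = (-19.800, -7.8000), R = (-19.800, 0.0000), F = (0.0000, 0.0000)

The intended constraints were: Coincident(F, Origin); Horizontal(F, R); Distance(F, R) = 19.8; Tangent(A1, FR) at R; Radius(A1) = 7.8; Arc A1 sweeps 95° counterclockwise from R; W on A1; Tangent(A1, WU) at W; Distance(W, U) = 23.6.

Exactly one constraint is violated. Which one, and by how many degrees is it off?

Tangent(A1, WU) at W — off by 3.30°.

F = (0.00, 0.00) ✓; F.y = 0.00, R.y = 0.00 ✓; |FR| = 19.80 ✓; ∠(BR, RF) = 90.00° ✓; |BR| = 7.800 ✓; bearing(B→W) − bearing(B→R) = 95.00° ✓; |BW| = 7.800 ✓; ∠(BW, WU) = 86.70° ✗; |WU| = 23.60 ✓.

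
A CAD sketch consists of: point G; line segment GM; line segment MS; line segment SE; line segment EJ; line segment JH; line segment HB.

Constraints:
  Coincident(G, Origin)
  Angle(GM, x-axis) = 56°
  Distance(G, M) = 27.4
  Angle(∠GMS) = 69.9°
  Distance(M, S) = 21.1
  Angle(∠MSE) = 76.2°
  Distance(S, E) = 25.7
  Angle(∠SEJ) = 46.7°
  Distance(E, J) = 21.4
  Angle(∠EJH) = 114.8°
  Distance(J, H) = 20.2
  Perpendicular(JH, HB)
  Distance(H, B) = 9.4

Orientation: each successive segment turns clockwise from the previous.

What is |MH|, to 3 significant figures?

17.4

G is at the origin; GM runs at 56.0° with length 27.4, so M = (15.3, 22.7). ∠GMS = 69.9° gives MS at -54.1° from the x-axis; with |MS| = 21.1, S = (27.7, 5.62). ∠MSE = 76.2° gives SE at -158° from the x-axis; with |SE| = 25.7, E = (3.88, -4.05). ∠SEJ = 46.7° gives EJ at 68.8° from the x-axis; with |EJ| = 21.4, J = (11.6, 15.9). ∠EJH = 114.8° gives JH at 3.60° from the x-axis; with |JH| = 20.2, H = (31.8, 17.2). Then |MH| = |H − M| = 17.4.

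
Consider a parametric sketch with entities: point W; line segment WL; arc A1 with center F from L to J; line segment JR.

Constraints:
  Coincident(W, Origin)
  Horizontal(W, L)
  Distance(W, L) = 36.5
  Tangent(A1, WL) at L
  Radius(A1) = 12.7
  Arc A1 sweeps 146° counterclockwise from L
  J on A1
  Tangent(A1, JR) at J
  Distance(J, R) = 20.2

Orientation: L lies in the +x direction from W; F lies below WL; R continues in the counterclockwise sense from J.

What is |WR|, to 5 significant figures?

57.631

W is at the origin; WL is horizontal with |WL| = 36.5 and L on the +x side, so L = (36.500, 0.0000). The tangent condition forces FL to be normal to WL, so F = L + (0, -12.7) = (36.500, -12.700). On A1, L sits at bearing 90° from F; a 146° counterclockwise sweep puts J at bearing 236°, so J = F + 12.7·(cos 236°, sin 236°) = (29.398, -23.229). A1 meets JR tangentially, so FJ is at right angles to JR, so JR runs along (−sin 236°, cos 236°); with |JR| = 20.2, R = (46.145, -34.524). Then |WR| = |R − W| = 57.631.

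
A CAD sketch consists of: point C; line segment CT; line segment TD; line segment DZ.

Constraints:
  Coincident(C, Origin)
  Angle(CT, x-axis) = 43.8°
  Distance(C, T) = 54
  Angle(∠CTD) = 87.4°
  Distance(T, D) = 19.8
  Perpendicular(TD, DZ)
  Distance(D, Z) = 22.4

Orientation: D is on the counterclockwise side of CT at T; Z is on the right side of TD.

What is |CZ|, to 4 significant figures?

78.29

C is at the origin; CT runs at 43.8° with length 54.0, so T = 54.0·(cos 43.8°, sin 43.8°) = (38.98, 37.38). ∠CTD = 87.4°, so TD runs at 43.8° + (180° − 87.4°) = 136.4° from the x-axis; with |TD| = 19.8, D = T + 19.8·(cos 136.4°, sin 136.4°) = (24.64, 51.03). TD ⟂ DZ; with |DZ| = 22.4 on the right of TD, Z = D + 22.4·(0.6896, 0.7242) = (40.08, 67.25). Then |CZ| = |Z − C| = 78.29.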